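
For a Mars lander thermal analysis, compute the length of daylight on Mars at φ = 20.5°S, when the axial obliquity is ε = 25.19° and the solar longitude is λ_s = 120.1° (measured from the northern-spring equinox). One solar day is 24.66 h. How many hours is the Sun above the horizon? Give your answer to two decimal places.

11.16 h

Solar declination: sin δ = sin ε · sin λ_s = sin 25.19° × sin 120.1° = 0.36823, so δ = +21.606°.
cos H₀ = −tan φ · tan δ = −tan(-20.5°) × tan(+21.606°) = 0.1481, so H₀ = 1.4222 rad = 81.48°.
Daylight = 2H₀/(2π) × 24.66 h = (1.4222/π) × 24.66 = 11.16 h.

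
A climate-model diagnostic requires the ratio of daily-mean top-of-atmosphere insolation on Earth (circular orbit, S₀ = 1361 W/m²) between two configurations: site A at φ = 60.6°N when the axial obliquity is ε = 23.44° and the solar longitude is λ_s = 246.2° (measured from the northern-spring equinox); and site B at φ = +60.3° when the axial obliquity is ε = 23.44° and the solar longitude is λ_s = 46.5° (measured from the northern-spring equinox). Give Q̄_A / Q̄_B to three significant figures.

Q̄_A / Q̄_B ≈ 0.0794

— Configuration A (φ=+60.6°):
Solar declination: sin δ = sin ε · sin λ_s = sin 23.44° × sin 246.2° = -0.36396, so δ = -21.344°.
cos H₀ = −tan(+60.6°) tan(-21.344°) = 0.6935, H₀ = 0.8045 rad.
Bracket: H₀ sin φ sin δ + cos φ cos δ sin H₀ = 0.8045×0.87121×-0.36396 + 0.49090×0.93141×0.72047 = -0.255095 + 0.329420 = 0.074325.
Q̄ = (S₀/π) × [bracket] = (1361/π) × 0.074325 = 32.199 W/m².
— Configuration B (φ=+60.3°):
Solar declination: sin δ = sin ε · sin λ_s = sin 23.44° × sin 46.5° = 0.28855, so δ = +16.771°.
cos H₀ = −tan(+60.3°) tan(+16.771°) = -0.5283, H₀ = 2.1274 rad.
Bracket: H₀ sin φ sin δ + cos φ cos δ sin H₀ = 2.1274×0.86863×0.28855 + 0.49546×0.95747×0.84903 = 0.533218 + 0.402770 = 0.935988.
Q̄ = (S₀/π) × [bracket] = (1361/π) × 0.935988 = 405.49 W/m².
Ratio Q̄_A / Q̄_B = 32.199 / 405.49 = 0.07941.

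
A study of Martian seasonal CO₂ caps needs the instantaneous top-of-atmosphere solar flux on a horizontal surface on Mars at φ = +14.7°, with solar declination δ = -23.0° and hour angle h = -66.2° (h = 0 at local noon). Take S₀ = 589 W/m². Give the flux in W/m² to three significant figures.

153 W/m²

cos θ_z = sin φ sin δ + cos φ cos δ cos h = -0.099151 + 0.359307 = 0.260156.
Flux = S₀ · cos θ_z = 589 × 0.260156 = 153.2 W/m².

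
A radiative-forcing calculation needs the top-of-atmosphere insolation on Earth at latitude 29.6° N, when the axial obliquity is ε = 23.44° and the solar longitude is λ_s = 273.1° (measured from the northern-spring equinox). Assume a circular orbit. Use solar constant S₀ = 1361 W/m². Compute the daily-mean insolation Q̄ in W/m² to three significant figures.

Q̄ ≈ 223 W/m²

Solar declination: sin δ = sin ε · sin λ_s = sin 23.44° × sin 273.1° = -0.39721, so δ = -23.404°.
cos H₀ = −tan(+29.6°) tan(-23.404°) = 0.2459, H₀ = 1.3224 rad.
Bracket: H₀ sin φ sin δ + cos φ cos δ sin H₀ = 1.3224×0.49394×-0.39721 + 0.86949×0.91773×0.96930 = -0.259452 + 0.773460 = 0.514008.
Q̄ = (S₀/π) × [bracket] = (1361/π) × 0.514008 = 222.7 W/m².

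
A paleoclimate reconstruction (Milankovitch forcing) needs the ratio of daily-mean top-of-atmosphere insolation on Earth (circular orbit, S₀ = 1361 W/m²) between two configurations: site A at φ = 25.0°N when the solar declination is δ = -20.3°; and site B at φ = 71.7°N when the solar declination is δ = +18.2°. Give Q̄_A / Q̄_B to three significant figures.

Q̄_A / Q̄_B ≈ 0.679

— Configuration A (φ=+25.0°):
cos H₀ = −tan(+25.0°) tan(-20.300°) = 0.1725, H₀ = 1.3974 rad.
Bracket: H₀ sin φ sin δ + cos φ cos δ sin H₀ = 1.3974×0.42262×-0.34694 + 0.90631×0.93789×0.98501 = -0.204892 + 0.837277 = 0.632385.
Q̄ = (S₀/π) × [bracket] = (1361/π) × 0.632385 = 273.96 W/m².
— Configuration B (φ=+71.7°):
cos H₀ = −tan(+71.7°) tan(+18.200°) = -0.9941, H₀ = 3.0334 rad.
Bracket: H₀ sin φ sin δ + cos φ cos δ sin H₀ = 3.0334×0.94943×0.31233 + 0.31399×0.94997×0.10802 = 0.899511 + 0.032220 = 0.931731.
Q̄ = (S₀/π) × [bracket] = (1361/π) × 0.931731 = 403.64 W/m².
Ratio Q̄_A / Q̄_B = 273.96 / 403.64 = 0.6787.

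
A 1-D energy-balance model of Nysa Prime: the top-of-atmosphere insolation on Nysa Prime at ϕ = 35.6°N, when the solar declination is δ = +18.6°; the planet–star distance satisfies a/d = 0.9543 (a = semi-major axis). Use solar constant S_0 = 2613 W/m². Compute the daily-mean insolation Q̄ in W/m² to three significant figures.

Q̄ ≈ 822 W/m²

cos h₀ = −tan(+35.6°) tan(+18.600°) = -0.2409, h₀ = 1.8141 rad.
Bracket: h₀ sin ϕ sin δ + cos ϕ cos δ sin h₀ = 1.8141×0.58212×0.31896 + 0.81310×0.94777×0.97054 = 0.336829 + 0.747929 = 1.084758.
Inverse-square distance factor (a/d)² = 0.9543² = 0.910688.
Q̄ = (S_0/π) × 0.910688 × [bracket] = (2613/π) × 0.910688 × 1.084758 = 821.7 W/m².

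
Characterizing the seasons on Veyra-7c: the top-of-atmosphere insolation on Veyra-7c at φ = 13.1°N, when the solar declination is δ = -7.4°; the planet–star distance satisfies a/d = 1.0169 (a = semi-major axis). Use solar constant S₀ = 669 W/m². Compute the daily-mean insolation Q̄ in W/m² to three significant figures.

Q̄ ≈ 203 W/m²

cos H₀ = −tan(+13.1°) tan(-7.400°) = 0.0302, H₀ = 1.5406 rad.
Bracket: H₀ sin φ sin δ + cos φ cos δ sin H₀ = 1.5406×0.22665×-0.12880 + 0.97398×0.99167×0.99954 = -0.044974 + 0.965422 = 0.920448.
Inverse-square distance factor (a/d)² = 1.0169² = 1.034086.
Q̄ = (S₀/π) × 1.034086 × [bracket] = (669/π) × 1.034086 × 0.920448 = 202.7 W/m².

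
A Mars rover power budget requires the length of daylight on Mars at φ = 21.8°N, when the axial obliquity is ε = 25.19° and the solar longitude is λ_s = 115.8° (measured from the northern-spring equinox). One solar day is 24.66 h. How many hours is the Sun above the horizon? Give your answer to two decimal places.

Solar declination: sin δ = sin ε · sin λ_s = sin 25.19° × sin 115.8° = 0.38319, so δ = +22.532°.
cos H₀ = −tan φ · tan δ = −tan(+21.8°) × tan(+22.532°) = -0.1659, so H₀ = 1.7375 rad = 99.55°.
Daylight = 2H₀/(2π) × 24.66 h = (1.7375/π) × 24.66 = 13.64 h.

13.64 h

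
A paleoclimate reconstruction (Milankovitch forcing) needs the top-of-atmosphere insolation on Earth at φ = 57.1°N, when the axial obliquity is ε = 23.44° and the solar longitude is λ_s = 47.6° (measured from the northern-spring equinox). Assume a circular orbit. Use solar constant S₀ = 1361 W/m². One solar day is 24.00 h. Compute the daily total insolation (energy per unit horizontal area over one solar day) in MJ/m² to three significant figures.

Solar declination: sin δ = sin ε · sin λ_s = sin 23.44° × sin 47.6° = 0.29375, so δ = +17.083°.
cos H₀ = −tan(+57.1°) tan(+17.083°) = -0.4750, H₀ = 2.0658 rad.
Bracket: H₀ sin φ sin δ + cos φ cos δ sin H₀ = 2.0658×0.83962×0.29375 + 0.54317×0.95588×0.87997 = 0.509506 + 0.456885 = 0.966391.
Q̄ = (S₀/π) × [bracket] = (1361/π) × 0.966391 = 418.66 W/m².
Daily total = Q̄ × 24.00 h × 3600 s/h = 418.66 × 24.00 × 3600 / 10⁶ = 36.17 MJ/m².

36.2 MJ/m²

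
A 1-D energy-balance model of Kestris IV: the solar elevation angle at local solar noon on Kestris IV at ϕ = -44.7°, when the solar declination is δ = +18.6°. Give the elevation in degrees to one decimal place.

26.7°

At local noon the hour angle is zero, so the zenith angle equals |ϕ − δ| = |-44.7° − (+18.600°)| = 63.300°.
Elevation = 90° − 63.300° = 26.7°.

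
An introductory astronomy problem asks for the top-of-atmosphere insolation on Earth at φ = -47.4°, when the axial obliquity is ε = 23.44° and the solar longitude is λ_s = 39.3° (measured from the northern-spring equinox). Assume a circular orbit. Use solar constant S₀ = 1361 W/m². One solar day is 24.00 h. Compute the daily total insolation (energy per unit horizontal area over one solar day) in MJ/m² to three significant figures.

Solar declination: sin δ = sin ε · sin λ_s = sin 23.44° × sin 39.3° = 0.25195, so δ = +14.593°.
cos H₀ = −tan(-47.4°) tan(+14.593°) = 0.2831, H₀ = 1.2837 rad.
Bracket: H₀ sin φ sin δ + cos φ cos δ sin H₀ = 1.2837×-0.73610×0.25195 + 0.67688×0.96774×0.95908 = -0.238076 + 0.628239 = 0.390163.
Q̄ = (S₀/π) × [bracket] = (1361/π) × 0.390163 = 169.03 W/m².
Daily total = Q̄ × 24.00 h × 3600 s/h = 169.03 × 24.00 × 3600 / 10⁶ = 14.60 MJ/m².

14.6 MJ/m²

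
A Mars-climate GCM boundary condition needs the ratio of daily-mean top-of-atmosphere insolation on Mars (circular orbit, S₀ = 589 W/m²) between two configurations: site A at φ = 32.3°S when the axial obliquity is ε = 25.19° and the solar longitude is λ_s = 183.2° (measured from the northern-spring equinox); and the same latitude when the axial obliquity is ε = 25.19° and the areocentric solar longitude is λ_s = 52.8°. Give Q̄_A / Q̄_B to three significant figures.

— Configuration A (φ=-32.3°):
Solar declination: sin δ = sin ε · sin λ_s = sin 25.19° × sin 183.2° = -0.02376, so δ = -1.361°.
cos H₀ = −tan(-32.3°) tan(-1.361°) = -0.0150, H₀ = 1.5858 rad.
Bracket: H₀ sin φ sin δ + cos φ cos δ sin H₀ = 1.5858×-0.53435×-0.02376 + 0.84526×0.99972×0.99989 = 0.020134 + 0.844930 = 0.865064.
Q̄ = (S₀/π) × [bracket] = (589/π) × 0.865064 = 162.19 W/m².
— Configuration B (φ=-32.3°):
sin δ = sin 25.19° × sin 52.8° = 0.33902, so δ = +19.817°.
cos H₀ = −tan(-32.3°) tan(+19.817°) = 0.2278, H₀ = 1.3410 rad.
Bracket: H₀ sin φ sin δ + cos φ cos δ sin H₀ = 1.3410×-0.53435×0.33902 + 0.84526×0.94078×0.97371 = -0.242929 + 0.774298 = 0.531369.
Q̄ = (S₀/π) × [bracket] = (589/π) × 0.531369 = 99.623 W/m².
Ratio Q̄_A / Q̄_B = 162.19 / 99.623 = 1.628.

Q̄_A / Q̄_B ≈ 1.63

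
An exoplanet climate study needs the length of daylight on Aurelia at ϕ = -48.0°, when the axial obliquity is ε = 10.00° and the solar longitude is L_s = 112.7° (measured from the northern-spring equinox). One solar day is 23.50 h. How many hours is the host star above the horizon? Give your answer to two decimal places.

10.39 h

Solar declination: sin δ = sin ε · sin L_s = sin 10.00° × sin 112.7° = 0.16020, so δ = +9.218°.
cos h₀ = −tan ϕ · tan δ = −tan(-48.0°) × tan(+9.218°) = 0.1802, so h₀ = 1.3896 rad = 79.62°.
Daylight = 2h₀/(2π) × 23.50 h = (1.3896/π) × 23.50 = 10.39 h.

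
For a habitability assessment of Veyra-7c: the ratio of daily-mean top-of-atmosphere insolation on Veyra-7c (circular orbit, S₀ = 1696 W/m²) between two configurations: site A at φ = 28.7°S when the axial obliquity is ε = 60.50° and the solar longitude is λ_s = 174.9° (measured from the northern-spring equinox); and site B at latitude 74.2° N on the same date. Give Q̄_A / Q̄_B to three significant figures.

— Configuration A (φ=-28.7°):
Solar declination: sin δ = sin ε · sin λ_s = sin 60.50° × sin 174.9° = 0.07737, so δ = +4.437°.
cos H₀ = −tan(-28.7°) tan(+4.437°) = 0.0425, H₀ = 1.5283 rad.
Bracket: H₀ sin φ sin δ + cos φ cos δ sin H₀ = 1.5283×-0.48022×0.07737 + 0.87715×0.99700×0.99910 = -0.056783 + 0.873731 = 0.816948.
Q̄ = (S₀/π) × [bracket] = (1696/π) × 0.816948 = 441.03 W/m².
— Configuration B (φ=+74.2°):
cos H₀ = −tan(+74.2°) tan(+4.437°) = -0.2742, H₀ = 1.8486 rad.
Bracket: H₀ sin φ sin δ + cos φ cos δ sin H₀ = 1.8486×0.96222×0.07737 + 0.27228×0.99700×0.96166 = 0.137623 + 0.261055 = 0.398678.
Q̄ = (S₀/π) × [bracket] = (1696/π) × 0.398678 = 215.23 W/m².
Ratio Q̄_A / Q̄_B = 441.03 / 215.23 = 2.049.

Q̄_A / Q̄_B ≈ 2.05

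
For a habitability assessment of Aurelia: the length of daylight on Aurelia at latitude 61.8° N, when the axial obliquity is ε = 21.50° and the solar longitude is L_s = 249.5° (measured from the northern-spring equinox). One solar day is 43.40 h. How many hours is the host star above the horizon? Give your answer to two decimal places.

Solar declination: sin δ = sin ε · sin L_s = sin 21.50° × sin 249.5° = -0.34329, so δ = -20.078°.
cos h₀ = −tan ϕ · tan δ = −tan(+61.8°) × tan(-20.078°) = 0.6817, so h₀ = 0.8208 rad = 47.03°.
Daylight = 2h₀/(2π) × 43.40 h = (0.8208/π) × 43.40 = 11.34 h.

11.34 h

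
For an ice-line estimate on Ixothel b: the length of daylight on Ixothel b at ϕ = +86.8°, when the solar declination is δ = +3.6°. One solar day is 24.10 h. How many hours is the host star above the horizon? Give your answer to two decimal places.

24.10 h

Sunrise equation: cos h₀ = −tan ϕ · tan δ = -1.1253 ≤ −1, so the host star never sets (polar day) and h₀ = π.
Daylight = 2h₀/(2π) × 24.10 h = (3.1416/π) × 24.10 = 24.10 h.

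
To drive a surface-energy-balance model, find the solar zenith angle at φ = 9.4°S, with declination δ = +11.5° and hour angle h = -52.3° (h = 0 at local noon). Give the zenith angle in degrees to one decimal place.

cos θ_z = sin φ sin δ + cos φ cos δ cos h = -0.032562 + 0.591204 = 0.558642.
θ_z = arccos(0.558642) = 56.0°.

θ_z = 56.0°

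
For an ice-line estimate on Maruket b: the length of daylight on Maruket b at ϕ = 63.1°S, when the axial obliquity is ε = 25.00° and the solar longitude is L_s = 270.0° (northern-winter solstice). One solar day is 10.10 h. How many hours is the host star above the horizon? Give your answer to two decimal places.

8.80 h

Solar declination: sin δ = sin ε · sin L_s = sin 25.00° × sin 270.0° = -0.42262, so δ = -25.000°.
cos h₀ = −tan ϕ · tan δ = −tan(-63.1°) × tan(-25.000°) = -0.9191, so h₀ = 2.7367 rad = 156.80°.
Daylight = 2h₀/(2π) × 10.10 h = (2.7367/π) × 10.10 = 8.80 h.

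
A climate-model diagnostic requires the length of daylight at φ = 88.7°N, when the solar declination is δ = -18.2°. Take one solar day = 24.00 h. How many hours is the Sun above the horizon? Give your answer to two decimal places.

0.00 h

cos H₀ = −tan φ · tan δ = 14.4882 ≥ 1, so the Sun never rises (polar night) and H₀ = 0.
Daylight = 2H₀/(2π) × 24.00 h = (0.0000/π) × 24.00 = 0.00 h.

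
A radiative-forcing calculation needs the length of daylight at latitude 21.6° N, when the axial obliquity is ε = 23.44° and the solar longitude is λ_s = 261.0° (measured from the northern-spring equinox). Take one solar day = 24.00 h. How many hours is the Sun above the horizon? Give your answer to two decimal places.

Solar declination: sin δ = sin ε · sin λ_s = sin 23.44° × sin 261.0° = -0.39289, so δ = -23.135°.
cos H₀ = −tan φ · tan δ = −tan(+21.6°) × tan(-23.135°) = 0.1692, so H₀ = 1.4008 rad = 80.26°.
Daylight = 2H₀/(2π) × 24.00 h = (1.4008/π) × 24.00 = 10.70 h.

10.70 h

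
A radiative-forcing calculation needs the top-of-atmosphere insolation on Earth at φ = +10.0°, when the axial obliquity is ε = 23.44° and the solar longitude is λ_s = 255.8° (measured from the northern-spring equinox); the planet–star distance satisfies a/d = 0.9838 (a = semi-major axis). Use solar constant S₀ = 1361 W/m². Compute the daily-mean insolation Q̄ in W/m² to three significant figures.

Solar declination: sin δ = sin ε · sin λ_s = sin 23.44° × sin 255.8° = -0.38563, so δ = -22.683°.
cos H₀ = −tan(+10.0°) tan(-22.683°) = 0.0737, H₀ = 1.4970 rad.
Bracket: H₀ sin φ sin δ + cos φ cos δ sin H₀ = 1.4970×0.17365×-0.38563 + 0.98481×0.92265×0.99728 = -0.100246 + 0.906163 = 0.805917.
Inverse-square distance factor (a/d)² = 0.9838² = 0.967862.
Q̄ = (S₀/π) × 0.967862 × [bracket] = (1361/π) × 0.967862 × 0.805917 = 337.9 W/m².

Q̄ ≈ 338 W/m²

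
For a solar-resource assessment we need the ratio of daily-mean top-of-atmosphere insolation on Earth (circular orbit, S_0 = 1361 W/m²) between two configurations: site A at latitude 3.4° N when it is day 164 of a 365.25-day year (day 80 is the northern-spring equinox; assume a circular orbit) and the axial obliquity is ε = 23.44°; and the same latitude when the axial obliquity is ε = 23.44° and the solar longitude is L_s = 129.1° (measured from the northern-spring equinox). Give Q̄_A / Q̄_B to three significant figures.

— Configuration A (ϕ=+3.4°):
Solar longitude: L_s = 360° × (164 − 80)/365.25 = 82.793°.
sin δ = sin 23.44° × sin 82.793° = 0.39465, so δ = +23.244°.
cos h₀ = −tan(+3.4°) tan(+23.244°) = -0.0255, h₀ = 1.5963 rad.
Bracket: h₀ sin ϕ sin δ + cos ϕ cos δ sin h₀ = 1.5963×0.05931×0.39465 + 0.99824×0.91883×0.99967 = 0.037364 + 0.916910 = 0.954274.
Q̄ = (S_0/π) × [bracket] = (1361/π) × 0.954274 = 413.41 W/m².
— Configuration B (ϕ=+3.4°):
Solar declination: sin δ = sin ε · sin L_s = sin 23.44° × sin 129.1° = 0.30870, so δ = +17.981°.
cos h₀ = −tan(+3.4°) tan(+17.981°) = -0.0193, h₀ = 1.5901 rad.
Bracket: h₀ sin ϕ sin δ + cos ϕ cos δ sin h₀ = 1.5901×0.05931×0.30870 + 0.99824×0.95116×0.99981 = 0.029113 + 0.949306 = 0.978419.
Q̄ = (S_0/π) × [bracket] = (1361/π) × 0.978419 = 423.87 W/m².
Ratio Q̄_A / Q̄_B = 413.41 / 423.87 = 0.9753.

Q̄_A / Q̄_B ≈ 0.975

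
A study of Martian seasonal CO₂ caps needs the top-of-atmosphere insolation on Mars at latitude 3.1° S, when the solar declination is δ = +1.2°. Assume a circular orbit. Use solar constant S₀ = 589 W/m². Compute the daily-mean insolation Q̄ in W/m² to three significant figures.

cos H₀ = −tan(-3.1°) tan(+1.200°) = 0.0011, H₀ = 1.5697 rad.
Bracket: H₀ sin φ sin δ + cos φ cos δ sin H₀ = 1.5697×-0.05408×0.02094 + 0.99854×0.99978×1.00000 = -0.001778 + 0.998320 = 0.996542.
Q̄ = (S₀/π) × [bracket] = (589/π) × 0.996542 = 186.8 W/m².

Q̄ ≈ 187 W/m²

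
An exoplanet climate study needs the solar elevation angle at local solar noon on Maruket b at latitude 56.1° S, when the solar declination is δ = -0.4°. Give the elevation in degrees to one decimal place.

At local noon the hour angle is zero, so the zenith angle equals |ϕ − δ| = |-56.1° − (-0.400°)| = 55.700°.
Elevation = 90° − 55.700° = 34.3°.

34.3°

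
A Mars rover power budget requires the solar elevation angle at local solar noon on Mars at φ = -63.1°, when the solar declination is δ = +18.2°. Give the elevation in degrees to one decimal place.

8.7°

At local noon the hour angle is zero, so the zenith angle equals |φ − δ| = |-63.1° − (+18.200°)| = 81.300°.
Elevation = 90° − 81.300° = 8.7°.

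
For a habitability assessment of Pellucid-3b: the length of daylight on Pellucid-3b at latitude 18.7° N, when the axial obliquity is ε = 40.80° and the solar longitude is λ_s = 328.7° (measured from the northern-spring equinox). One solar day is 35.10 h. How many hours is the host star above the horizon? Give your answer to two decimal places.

Solar declination: sin δ = sin ε · sin λ_s = sin 40.80° × sin 328.7° = -0.33946, so δ = -19.844°.
cos H₀ = −tan φ · tan δ = −tan(+18.7°) × tan(-19.844°) = 0.1222, so H₀ = 1.4483 rad = 82.98°.
Daylight = 2H₀/(2π) × 35.10 h = (1.4483/π) × 35.10 = 16.18 h.

16.18 h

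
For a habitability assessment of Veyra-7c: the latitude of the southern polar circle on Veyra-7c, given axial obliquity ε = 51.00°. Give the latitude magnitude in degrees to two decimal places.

The polar circle is the lowest latitude that experiences at least one full rotation of continuous darkness at the northern-summer solstice; it lies at |φ| = 90° − ε = 90° − 51.00° = 39.00°.

39.00°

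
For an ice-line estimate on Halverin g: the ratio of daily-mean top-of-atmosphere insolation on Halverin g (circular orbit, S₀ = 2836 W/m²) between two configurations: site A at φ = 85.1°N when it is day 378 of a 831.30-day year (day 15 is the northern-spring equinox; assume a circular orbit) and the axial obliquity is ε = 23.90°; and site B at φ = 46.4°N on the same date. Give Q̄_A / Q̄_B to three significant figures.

Q̄_A / Q̄_B ≈ 0.565

— Configuration A (φ=+85.1°):
Solar longitude: λ_s = 360° × (378 − 15)/831.30 = 157.200°.
sin δ = sin 23.90° × sin 157.200° = 0.15700, so δ = +9.033°.
cos H₀ = −tan(+85.1°) tan(+9.033°) = -1.8543 ≤ −1 ⇒ polar day, H₀ = π.
Bracket: H₀ sin φ sin δ + cos φ cos δ sin H₀ = 3.1416×0.99635×0.15700 + 0.08542×0.98760×0.00000 = 0.491431 + 0.000000 = 0.491431.
Q̄ = (S₀/π) × [bracket] = (2836/π) × 0.491431 = 443.63 W/m².
— Configuration B (φ=+46.4°):
cos H₀ = −tan(+46.4°) tan(+9.033°) = -0.1669, H₀ = 1.7385 rad.
Bracket: H₀ sin φ sin δ + cos φ cos δ sin H₀ = 1.7385×0.72417×0.15700 + 0.68962×0.98760×0.98597 = 0.197658 + 0.671513 = 0.869171.
Q̄ = (S₀/π) × [bracket] = (2836/π) × 0.869171 = 784.62 W/m².
Ratio Q̄_A / Q̄_B = 443.63 / 784.62 = 0.5654.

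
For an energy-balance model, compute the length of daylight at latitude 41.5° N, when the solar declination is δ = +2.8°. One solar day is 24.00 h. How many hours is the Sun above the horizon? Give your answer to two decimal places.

cos h₀ = −tan ϕ · tan δ = −tan(+41.5°) × tan(+2.800°) = -0.0433, so h₀ = 1.6141 rad = 92.48°.
Daylight = 2h₀/(2π) × 24.00 h = (1.6141/π) × 24.00 = 12.33 h.

12.33 h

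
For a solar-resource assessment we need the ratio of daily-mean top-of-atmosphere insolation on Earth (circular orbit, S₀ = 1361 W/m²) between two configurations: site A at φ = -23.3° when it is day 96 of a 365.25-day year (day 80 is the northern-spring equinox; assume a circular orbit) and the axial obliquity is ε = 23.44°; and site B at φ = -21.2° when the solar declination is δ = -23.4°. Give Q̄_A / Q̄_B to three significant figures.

Q̄_A / Q̄_B ≈ 0.775

— Configuration A (φ=-23.3°):
Solar longitude: λ_s = 360° × (96 − 80)/365.25 = 15.770°.
sin δ = sin 23.44° × sin 15.770° = 0.10811, so δ = +6.206°.
cos H₀ = −tan(-23.3°) tan(+6.206°) = 0.0468, H₀ = 1.5239 rad.
Bracket: H₀ sin φ sin δ + cos φ cos δ sin H₀ = 1.5239×-0.39555×0.10811 + 0.91845×0.99414×0.99890 = -0.065166 + 0.912064 = 0.846898.
Q̄ = (S₀/π) × [bracket] = (1361/π) × 0.846898 = 366.89 W/m².
— Configuration B (φ=-21.2°):
cos H₀ = −tan(-21.2°) tan(-23.400°) = -0.1678, H₀ = 1.7394 rad.
Bracket: H₀ sin φ sin δ + cos φ cos δ sin H₀ = 1.7394×-0.36162×-0.39715 + 0.93232×0.91775×0.98581 = 0.249808 + 0.843495 = 1.093303.
Q̄ = (S₀/π) × [bracket] = (1361/π) × 1.093303 = 473.64 W/m².
Ratio Q̄_A / Q̄_B = 366.89 / 473.64 = 0.7746.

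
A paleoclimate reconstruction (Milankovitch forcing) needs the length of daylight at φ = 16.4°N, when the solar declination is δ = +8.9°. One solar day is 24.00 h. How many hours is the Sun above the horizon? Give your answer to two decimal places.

12.35 h

cos H₀ = −tan φ · tan δ = −tan(+16.4°) × tan(+8.900°) = -0.0461, so H₀ = 1.6169 rad = 92.64°.
Daylight = 2H₀/(2π) × 24.00 h = (1.6169/π) × 24.00 = 12.35 h.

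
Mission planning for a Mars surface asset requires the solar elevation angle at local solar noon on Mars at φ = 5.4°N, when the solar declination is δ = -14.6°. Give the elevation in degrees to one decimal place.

70.0°

At local noon the hour angle is zero, so the zenith angle equals |φ − δ| = |+5.4° − (-14.600°)| = 20.000°.
Elevation = 90° − 20.000° = 70.0°.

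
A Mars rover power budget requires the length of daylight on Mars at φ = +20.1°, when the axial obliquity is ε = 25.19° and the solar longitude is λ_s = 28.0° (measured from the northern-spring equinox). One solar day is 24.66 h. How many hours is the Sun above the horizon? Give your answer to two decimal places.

Solar declination: sin δ = sin ε · sin λ_s = sin 25.19° × sin 28.0° = 0.19982, so δ = +11.526°.
cos H₀ = −tan φ · tan δ = −tan(+20.1°) × tan(+11.526°) = -0.0746, so H₀ = 1.6455 rad = 94.28°.
Daylight = 2H₀/(2π) × 24.66 h = (1.6455/π) × 24.66 = 12.92 h.

12.92 h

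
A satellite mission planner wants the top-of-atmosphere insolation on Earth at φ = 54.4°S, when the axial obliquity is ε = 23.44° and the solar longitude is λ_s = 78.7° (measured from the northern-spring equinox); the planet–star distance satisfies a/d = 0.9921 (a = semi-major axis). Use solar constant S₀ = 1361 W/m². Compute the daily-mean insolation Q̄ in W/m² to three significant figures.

Solar declination: sin δ = sin ε · sin λ_s = sin 23.44° × sin 78.7° = 0.39008, so δ = +22.959°.
cos H₀ = −tan(-54.4°) tan(+22.959°) = 0.5917, H₀ = 0.9376 rad.
Bracket: H₀ sin φ sin δ + cos φ cos δ sin H₀ = 0.9376×-0.81310×0.39008 + 0.58212×0.92078×0.80614 = -0.297382 + 0.432095 = 0.134713.
Inverse-square distance factor (a/d)² = 0.9921² = 0.984262.
Q̄ = (S₀/π) × 0.984262 × [bracket] = (1361/π) × 0.984262 × 0.134713 = 57.44 W/m².

Q̄ ≈ 57.4 W/m²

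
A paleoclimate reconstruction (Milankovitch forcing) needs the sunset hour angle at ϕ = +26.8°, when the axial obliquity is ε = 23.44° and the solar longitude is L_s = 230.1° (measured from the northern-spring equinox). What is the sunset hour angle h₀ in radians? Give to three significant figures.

Solar declination: sin δ = sin ε · sin L_s = sin 23.44° × sin 230.1° = -0.30517, so δ = -17.768°.
cos h₀ = −tan ϕ · tan δ = −tan(+26.8°) × tan(-17.768°) = 0.1619, so h₀ = 1.4082 rad = 80.68°.

h₀ = 1.41 rad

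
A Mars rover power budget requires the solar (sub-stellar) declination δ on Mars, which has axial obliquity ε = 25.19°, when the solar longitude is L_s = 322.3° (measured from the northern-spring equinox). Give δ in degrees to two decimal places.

sin δ = sin ε · sin L_s = sin 25.19° × sin 322.3° = -0.260279.
δ = arcsin(-0.260279) = -15.09°.

δ = -15.09°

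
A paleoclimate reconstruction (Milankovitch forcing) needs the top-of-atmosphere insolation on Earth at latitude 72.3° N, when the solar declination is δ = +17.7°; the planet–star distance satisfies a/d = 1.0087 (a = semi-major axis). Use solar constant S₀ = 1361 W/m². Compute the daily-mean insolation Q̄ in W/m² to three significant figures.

Q̄ ≈ 401 W/m²

cos H₀ = −tan(+72.3°) tan(+17.700°) = -1.0000, H₀ = 3.1416 rad.
Bracket: H₀ sin φ sin δ + cos φ cos δ sin H₀ = 3.1416×0.95266×0.30403 + 0.30403×0.95266×0.00000 = 0.909924 + 0.000000 = 0.909924.
Inverse-square distance factor (a/d)² = 1.0087² = 1.017476.
Q̄ = (S₀/π) × 1.017476 × [bracket] = (1361/π) × 1.017476 × 0.909924 = 401.1 W/m².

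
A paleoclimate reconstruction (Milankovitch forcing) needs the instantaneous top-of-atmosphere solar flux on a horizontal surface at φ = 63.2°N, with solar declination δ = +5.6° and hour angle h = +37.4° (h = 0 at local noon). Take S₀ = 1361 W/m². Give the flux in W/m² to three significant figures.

604 W/m²

cos θ_z = sin φ sin δ + cos φ cos δ cos h = 0.087101 + 0.356474 = 0.443575.
Flux = S₀ · cos θ_z = 1361 × 0.443575 = 603.7 W/m².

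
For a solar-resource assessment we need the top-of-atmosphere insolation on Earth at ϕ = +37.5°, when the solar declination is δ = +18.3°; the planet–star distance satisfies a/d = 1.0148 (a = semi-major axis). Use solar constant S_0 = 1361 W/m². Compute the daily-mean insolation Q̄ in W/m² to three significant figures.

cos h₀ = −tan(+37.5°) tan(+18.300°) = -0.2538, h₀ = 1.8274 rad.
Bracket: h₀ sin ϕ sin δ + cos ϕ cos δ sin h₀ = 1.8274×0.60876×0.31399 + 0.79335×0.94943×0.96726 = 0.349298 + 0.728570 = 1.077868.
Inverse-square distance factor (a/d)² = 1.0148² = 1.029819.
Q̄ = (S_0/π) × 1.029819 × [bracket] = (1361/π) × 1.029819 × 1.077868 = 480.9 W/m².

Q̄ ≈ 481 W/m²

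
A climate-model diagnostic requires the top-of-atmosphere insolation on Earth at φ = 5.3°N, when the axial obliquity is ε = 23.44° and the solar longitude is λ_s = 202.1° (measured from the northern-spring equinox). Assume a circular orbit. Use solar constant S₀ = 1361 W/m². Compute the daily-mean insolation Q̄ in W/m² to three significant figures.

Solar declination: sin δ = sin ε · sin λ_s = sin 23.44° × sin 202.1° = -0.14966, so δ = -8.607°.
cos H₀ = −tan(+5.3°) tan(-8.607°) = 0.0140, H₀ = 1.5568 rad.
Bracket: H₀ sin φ sin δ + cos φ cos δ sin H₀ = 1.5568×0.09237×-0.14966 + 0.99572×0.98874×0.99990 = -0.021521 + 0.984410 = 0.962889.
Q̄ = (S₀/π) × [bracket] = (1361/π) × 0.962889 = 417.1 W/m².

Q̄ ≈ 417 W/m²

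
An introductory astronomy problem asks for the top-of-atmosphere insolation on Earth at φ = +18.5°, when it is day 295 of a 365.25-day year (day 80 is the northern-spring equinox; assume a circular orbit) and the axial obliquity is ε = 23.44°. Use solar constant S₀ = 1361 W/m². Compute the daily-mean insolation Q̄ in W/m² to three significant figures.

Q̄ ≈ 357 W/m²

Solar longitude: λ_s = 360° × (295 − 80)/365.25 = 211.910°.
sin δ = sin 23.44° × sin 211.910° = -0.21026, so δ = -12.138°.
cos H₀ = −tan(+18.5°) tan(-12.138°) = 0.0720, H₀ = 1.4988 rad.
Bracket: H₀ sin φ sin δ + cos φ cos δ sin H₀ = 1.4988×0.31730×-0.21026 + 0.94832×0.97764×0.99741 = -0.099993 + 0.924714 = 0.824721.
Q̄ = (S₀/π) × [bracket] = (1361/π) × 0.824721 = 357.3 W/m².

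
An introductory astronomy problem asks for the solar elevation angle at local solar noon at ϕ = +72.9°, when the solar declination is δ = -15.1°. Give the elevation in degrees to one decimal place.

At local noon the hour angle is zero, so the zenith angle equals |ϕ − δ| = |+72.9° − (-15.100°)| = 88.000°.
Elevation = 90° − 88.000° = 2.0°.

2.0°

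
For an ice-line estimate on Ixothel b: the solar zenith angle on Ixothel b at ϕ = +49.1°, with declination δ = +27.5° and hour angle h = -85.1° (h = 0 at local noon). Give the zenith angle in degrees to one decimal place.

θ_z = 66.5°

cos θ_z = sin ϕ sin δ + cos ϕ cos δ cos h = 0.349014 + 0.049607 = 0.398621.
θ_z = arccos(0.398621) = 66.5°.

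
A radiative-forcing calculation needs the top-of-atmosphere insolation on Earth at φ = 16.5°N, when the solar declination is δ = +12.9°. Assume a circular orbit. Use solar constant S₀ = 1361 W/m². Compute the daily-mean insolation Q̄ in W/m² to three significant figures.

Q̄ ≈ 449 W/m²

cos H₀ = −tan(+16.5°) tan(+12.900°) = -0.0678, H₀ = 1.6387 rad.
Bracket: H₀ sin φ sin δ + cos φ cos δ sin H₀ = 1.6387×0.28402×0.22325 + 0.95882×0.97476×0.99770 = 0.103906 + 0.932470 = 1.036376.
Q̄ = (S₀/π) × [bracket] = (1361/π) × 1.036376 = 449.0 W/m².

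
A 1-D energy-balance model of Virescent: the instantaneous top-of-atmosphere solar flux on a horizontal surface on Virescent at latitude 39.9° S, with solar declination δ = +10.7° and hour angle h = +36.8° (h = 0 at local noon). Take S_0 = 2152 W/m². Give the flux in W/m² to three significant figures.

1.04e+03 W/m²

cos θ_z = sin ϕ sin δ + cos ϕ cos δ cos h = -0.119096 + 0.603612 = 0.484516.
Flux = S_0 · cos θ_z = 2152 × 0.484516 = 1043 W/m².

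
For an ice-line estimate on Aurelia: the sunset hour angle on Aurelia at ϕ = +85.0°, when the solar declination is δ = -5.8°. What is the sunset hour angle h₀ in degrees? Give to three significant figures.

h₀ = 0.00°

cos h₀ = −tan ϕ · tan δ = 1.1610 ≥ 1, so the host star never rises (polar night) and h₀ = 0.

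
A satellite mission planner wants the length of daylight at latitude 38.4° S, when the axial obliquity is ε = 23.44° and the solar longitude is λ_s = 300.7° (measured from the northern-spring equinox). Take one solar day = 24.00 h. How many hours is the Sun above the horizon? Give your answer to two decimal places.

14.24 h

Solar declination: sin δ = sin ε · sin λ_s = sin 23.44° × sin 300.7° = -0.34204, so δ = -20.001°.
cos H₀ = −tan φ · tan δ = −tan(-38.4°) × tan(-20.001°) = -0.2885, so H₀ = 1.8635 rad = 106.77°.
Daylight = 2H₀/(2π) × 24.00 h = (1.8635/π) × 24.00 = 14.24 h.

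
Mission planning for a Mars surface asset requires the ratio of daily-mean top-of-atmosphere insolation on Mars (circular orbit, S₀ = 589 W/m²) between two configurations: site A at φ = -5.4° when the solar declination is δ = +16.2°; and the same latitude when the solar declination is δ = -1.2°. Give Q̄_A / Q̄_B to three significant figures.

— Configuration A (φ=-5.4°):
cos H₀ = −tan(-5.4°) tan(+16.200°) = 0.0275, H₀ = 1.5433 rad.
Bracket: H₀ sin φ sin δ + cos φ cos δ sin H₀ = 1.5433×-0.09411×0.27899 + 0.99556×0.96029×0.99962 = -0.040520 + 0.955663 = 0.915143.
Q̄ = (S₀/π) × [bracket] = (589/π) × 0.915143 = 171.58 W/m².
— Configuration B (φ=-5.4°):
cos H₀ = −tan(-5.4°) tan(-1.200°) = -0.0020, H₀ = 1.5728 rad.
Bracket: H₀ sin φ sin δ + cos φ cos δ sin H₀ = 1.5728×-0.09411×-0.02094 + 0.99556×0.99978×1.00000 = 0.003099 + 0.995341 = 0.998440.
Q̄ = (S₀/π) × [bracket] = (589/π) × 0.998440 = 187.19 W/m².
Ratio Q̄_A / Q̄_B = 171.58 / 187.19 = 0.9166.

Q̄_A / Q̄_B ≈ 0.917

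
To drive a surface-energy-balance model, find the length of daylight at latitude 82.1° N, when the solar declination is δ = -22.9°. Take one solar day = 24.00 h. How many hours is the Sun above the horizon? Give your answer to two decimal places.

cos H₀ = −tan φ · tan δ = 3.0442 ≥ 1, so the Sun never rises (polar night) and H₀ = 0.
Daylight = 2H₀/(2π) × 24.00 h = (0.0000/π) × 24.00 = 0.00 h.

0.00 h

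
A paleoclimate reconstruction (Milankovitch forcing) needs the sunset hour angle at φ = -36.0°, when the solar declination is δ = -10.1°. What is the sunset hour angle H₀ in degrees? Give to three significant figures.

cos H₀ = −tan φ · tan δ = −tan(-36.0°) × tan(-10.100°) = -0.1294, so H₀ = 1.7006 rad = 97.44°.

H₀ = 97.4°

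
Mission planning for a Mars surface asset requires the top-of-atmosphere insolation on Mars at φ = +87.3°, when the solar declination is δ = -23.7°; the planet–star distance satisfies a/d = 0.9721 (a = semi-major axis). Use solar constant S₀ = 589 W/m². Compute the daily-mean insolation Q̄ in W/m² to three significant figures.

Q̄ ≈ 0.00 W/m²

cos H₀ = −tan(+87.3°) tan(-23.700°) = 9.3083 ≥ 1 ⇒ polar night, H₀ = 0 and Q̄ = 0.
Inverse-square distance factor (a/d)² = 0.9721² = 0.944978.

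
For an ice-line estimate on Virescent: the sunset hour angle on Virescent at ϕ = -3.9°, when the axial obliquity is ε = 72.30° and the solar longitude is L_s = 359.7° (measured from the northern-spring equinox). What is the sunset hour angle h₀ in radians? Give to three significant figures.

Solar declination: sin δ = sin ε · sin L_s = sin 72.30° × sin 359.7° = -0.00499, so δ = -0.286°.
cos h₀ = −tan ϕ · tan δ = −tan(-3.9°) × tan(-0.286°) = -0.0003, so h₀ = 1.5711 rad = 90.02°.

h₀ = 1.57 rad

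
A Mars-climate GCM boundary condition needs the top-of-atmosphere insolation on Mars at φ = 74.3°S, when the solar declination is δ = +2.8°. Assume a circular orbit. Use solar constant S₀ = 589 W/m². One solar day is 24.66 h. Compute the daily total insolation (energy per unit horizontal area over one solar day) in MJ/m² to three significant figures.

cos H₀ = −tan(-74.3°) tan(+2.800°) = 0.1740, H₀ = 1.3959 rad.
Bracket: H₀ sin φ sin δ + cos φ cos δ sin H₀ = 1.3959×-0.96269×0.04885 + 0.27060×0.99881×0.98475 = -0.065646 + 0.266156 = 0.200510.
Q̄ = (S₀/π) × [bracket] = (589/π) × 0.200510 = 37.593 W/m².
Daily total = Q̄ × 24.66 h × 3600 s/h = 37.593 × 24.66 × 3600 / 10⁶ = 3.337 MJ/m².

3.34 MJ/m²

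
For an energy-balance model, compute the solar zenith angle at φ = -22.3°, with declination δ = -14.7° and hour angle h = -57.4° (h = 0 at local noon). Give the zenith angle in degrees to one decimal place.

θ_z = 54.7°

cos θ_z = sin φ sin δ + cos φ cos δ cos h = 0.096290 + 0.482160 = 0.578450.
θ_z = arccos(0.578450) = 54.7°.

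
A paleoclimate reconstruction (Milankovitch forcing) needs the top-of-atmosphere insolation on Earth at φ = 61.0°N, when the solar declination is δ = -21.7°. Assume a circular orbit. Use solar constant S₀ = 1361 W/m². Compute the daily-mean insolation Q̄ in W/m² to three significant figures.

Q̄ ≈ 28.0 W/m²

cos H₀ = −tan(+61.0°) tan(-21.700°) = 0.7179, H₀ = 0.7700 rad.
Bracket: H₀ sin φ sin δ + cos φ cos δ sin H₀ = 0.7700×0.87462×-0.36975 + 0.48481×0.92913×0.69613 = -0.249011 + 0.313573 = 0.064562.
Q̄ = (S₀/π) × [bracket] = (1361/π) × 0.064562 = 27.97 W/m².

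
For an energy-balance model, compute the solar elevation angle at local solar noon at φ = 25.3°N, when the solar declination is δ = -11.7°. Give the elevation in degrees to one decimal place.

At local noon the hour angle is zero, so the zenith angle equals |φ − δ| = |+25.3° − (-11.700°)| = 37.000°.
Elevation = 90° − 37.000° = 53.0°.

53.0°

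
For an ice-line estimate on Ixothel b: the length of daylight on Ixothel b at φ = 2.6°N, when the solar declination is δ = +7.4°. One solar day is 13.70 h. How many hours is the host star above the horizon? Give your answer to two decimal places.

6.88 h

cos H₀ = −tan φ · tan δ = −tan(+2.6°) × tan(+7.400°) = -0.0059, so H₀ = 1.5767 rad = 90.34°.
Daylight = 2H₀/(2π) × 13.70 h = (1.5767/π) × 13.70 = 6.88 h.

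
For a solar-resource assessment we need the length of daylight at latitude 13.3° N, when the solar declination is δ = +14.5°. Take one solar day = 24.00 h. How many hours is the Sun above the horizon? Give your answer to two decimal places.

12.47 h

cos H₀ = −tan φ · tan δ = −tan(+13.3°) × tan(+14.500°) = -0.0611, so H₀ = 1.6320 rad = 93.50°.
Daylight = 2H₀/(2π) × 24.00 h = (1.6320/π) × 24.00 = 12.47 h.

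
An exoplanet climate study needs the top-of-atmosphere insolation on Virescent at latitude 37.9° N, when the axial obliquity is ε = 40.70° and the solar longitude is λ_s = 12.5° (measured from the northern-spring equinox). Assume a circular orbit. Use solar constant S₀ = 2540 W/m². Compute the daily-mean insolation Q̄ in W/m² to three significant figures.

Q̄ ≈ 746 W/m²

Solar declination: sin δ = sin ε · sin λ_s = sin 40.70° × sin 12.5° = 0.14114, so δ = +8.114°.
cos H₀ = −tan(+37.9°) tan(+8.114°) = -0.1110, H₀ = 1.6820 rad.
Bracket: H₀ sin φ sin δ + cos φ cos δ sin H₀ = 1.6820×0.61429×0.14114 + 0.78908×0.98999×0.99382 = 0.145831 + 0.776354 = 0.922185.
Q̄ = (S₀/π) × [bracket] = (2540/π) × 0.922185 = 745.6 W/m².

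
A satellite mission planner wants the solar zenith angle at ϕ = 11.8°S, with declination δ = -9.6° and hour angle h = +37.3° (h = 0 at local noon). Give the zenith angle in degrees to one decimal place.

θ_z = 36.7°

cos θ_z = sin ϕ sin δ + cos ϕ cos δ cos h = 0.034104 + 0.767759 = 0.801863.
θ_z = arccos(0.801863) = 36.7°.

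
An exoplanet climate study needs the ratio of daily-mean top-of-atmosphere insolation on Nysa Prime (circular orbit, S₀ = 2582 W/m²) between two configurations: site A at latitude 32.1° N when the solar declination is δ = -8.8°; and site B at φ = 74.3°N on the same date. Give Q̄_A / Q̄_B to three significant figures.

— Configuration A (φ=+32.1°):
cos H₀ = −tan(+32.1°) tan(-8.800°) = 0.0971, H₀ = 1.4735 rad.
Bracket: H₀ sin φ sin δ + cos φ cos δ sin H₀ = 1.4735×0.53140×-0.15299 + 0.84712×0.98823×0.99527 = -0.119794 + 0.833190 = 0.713396.
Q̄ = (S₀/π) × [bracket] = (2582/π) × 0.713396 = 586.32 W/m².
— Configuration B (φ=+74.3°):
cos H₀ = −tan(+74.3°) tan(-8.800°) = 0.5507, H₀ = 0.9875 rad.
Bracket: H₀ sin φ sin δ + cos φ cos δ sin H₀ = 0.9875×0.96269×-0.15299 + 0.27060×0.98823×0.83467 = -0.145441 + 0.223203 = 0.077762.
Q̄ = (S₀/π) × [bracket] = (2582/π) × 0.077762 = 63.911 W/m².
Ratio Q̄_A / Q̄_B = 586.32 / 63.911 = 9.174.

Q̄_A / Q̄_B ≈ 9.17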